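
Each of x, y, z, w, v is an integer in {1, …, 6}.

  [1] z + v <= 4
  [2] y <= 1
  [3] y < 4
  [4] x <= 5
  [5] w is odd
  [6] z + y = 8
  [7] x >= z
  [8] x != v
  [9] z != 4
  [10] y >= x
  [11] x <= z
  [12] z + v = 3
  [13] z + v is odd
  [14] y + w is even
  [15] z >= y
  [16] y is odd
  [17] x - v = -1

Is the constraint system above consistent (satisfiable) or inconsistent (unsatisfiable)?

From constraints 4 and 7: z ≤ x ≤ 5. From constraint 2: y ≤ 1. Hence z + y ≤ 6. But constraint 6 requires z + y = 8, and 8 > 6. Contradiction.

Unsatisfiable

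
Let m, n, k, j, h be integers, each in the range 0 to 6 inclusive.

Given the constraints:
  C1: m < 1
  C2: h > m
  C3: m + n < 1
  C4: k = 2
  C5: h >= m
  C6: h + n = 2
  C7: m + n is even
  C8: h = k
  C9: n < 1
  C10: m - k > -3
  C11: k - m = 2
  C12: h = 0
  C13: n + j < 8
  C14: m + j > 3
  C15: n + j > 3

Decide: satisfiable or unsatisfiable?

Constraint 12 fixes h = 0 and constraint 4 fixes k = 2, but constraint 8 requires h = k. Since 0 ≠ 2, contradiction.

Unsatisfiable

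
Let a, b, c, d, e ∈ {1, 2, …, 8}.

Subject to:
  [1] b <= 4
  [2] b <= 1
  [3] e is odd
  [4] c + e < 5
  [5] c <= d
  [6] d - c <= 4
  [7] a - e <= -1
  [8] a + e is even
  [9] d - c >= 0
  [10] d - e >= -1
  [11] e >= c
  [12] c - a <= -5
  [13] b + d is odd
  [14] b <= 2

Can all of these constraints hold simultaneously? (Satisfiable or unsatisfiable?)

Unsatisfiable

Constraints 6, 7, 10, and 12 give c − d ≥ -4, d − e ≥ -1, e − a ≥ 1, a − c ≥ 5.
Adding all 4 inequalities: the left sides telescope to 0, and the right sides sum to (-4) + (-1) + 1 + 5 = 1. So 0 ≥ 1, which is false.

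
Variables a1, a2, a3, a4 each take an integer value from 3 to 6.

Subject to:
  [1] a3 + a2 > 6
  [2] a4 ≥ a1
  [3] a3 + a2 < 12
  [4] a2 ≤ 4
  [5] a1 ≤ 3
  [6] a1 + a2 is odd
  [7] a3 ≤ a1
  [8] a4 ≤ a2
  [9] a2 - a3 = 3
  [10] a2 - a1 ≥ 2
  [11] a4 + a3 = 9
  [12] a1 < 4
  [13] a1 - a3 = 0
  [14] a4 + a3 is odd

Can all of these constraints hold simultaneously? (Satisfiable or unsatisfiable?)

From constraints 4 and 8: a4 ≤ a2 ≤ 4. From constraints 5 and 7: a3 ≤ a1 ≤ 3. Hence a4 + a3 ≤ 7. But constraint 11 requires a4 + a3 = 9, and 9 > 7. Contradiction.

Unsatisfiable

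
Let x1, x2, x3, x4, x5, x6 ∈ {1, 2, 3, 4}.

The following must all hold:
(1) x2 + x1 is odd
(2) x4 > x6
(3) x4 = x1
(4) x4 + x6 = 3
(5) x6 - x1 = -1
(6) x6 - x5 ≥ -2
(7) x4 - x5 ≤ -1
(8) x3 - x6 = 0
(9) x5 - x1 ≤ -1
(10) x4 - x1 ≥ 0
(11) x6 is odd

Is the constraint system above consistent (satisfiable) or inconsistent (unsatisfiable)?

Constraints 7, 9, and 10 give x5 − x4 ≥ 1, x4 − x1 ≥ 0, x1 − x5 ≥ 1.
Adding all 3 inequalities: the left sides telescope to 0, and the right sides sum to 1 + 0 + 1 = 2. So 0 ≥ 2, which is false.

Unsatisfiable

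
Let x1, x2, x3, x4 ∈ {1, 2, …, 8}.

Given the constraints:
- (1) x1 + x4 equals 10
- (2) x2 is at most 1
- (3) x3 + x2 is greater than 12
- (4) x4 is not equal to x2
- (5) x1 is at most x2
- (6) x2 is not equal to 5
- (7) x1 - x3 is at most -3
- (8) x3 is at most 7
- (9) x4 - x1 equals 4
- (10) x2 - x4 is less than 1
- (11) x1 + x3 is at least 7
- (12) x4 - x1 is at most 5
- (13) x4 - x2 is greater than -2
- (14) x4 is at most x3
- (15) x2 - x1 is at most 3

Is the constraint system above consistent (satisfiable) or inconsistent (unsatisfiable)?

Unsatisfiable

From constraints 2 and 5: x1 ≤ x2 ≤ 1. From constraints 8 and 14: x4 ≤ x3 ≤ 7. Hence x1 + x4 ≤ 8. But constraint 1 requires x1 + x4 = 10, and 10 > 8. Contradiction.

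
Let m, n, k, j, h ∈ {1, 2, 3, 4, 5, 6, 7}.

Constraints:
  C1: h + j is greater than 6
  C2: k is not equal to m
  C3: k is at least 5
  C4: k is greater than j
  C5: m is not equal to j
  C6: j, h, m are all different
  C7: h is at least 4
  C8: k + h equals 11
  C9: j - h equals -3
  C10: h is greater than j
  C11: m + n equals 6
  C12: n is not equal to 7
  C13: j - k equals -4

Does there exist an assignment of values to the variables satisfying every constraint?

Setting (m, n, k, j, h) = (3, 3, 6, 2, 5) satisfies everything: constraint 1: h + j = 7; constraint 8: k + h = 11, and the others follow.

Satisfiable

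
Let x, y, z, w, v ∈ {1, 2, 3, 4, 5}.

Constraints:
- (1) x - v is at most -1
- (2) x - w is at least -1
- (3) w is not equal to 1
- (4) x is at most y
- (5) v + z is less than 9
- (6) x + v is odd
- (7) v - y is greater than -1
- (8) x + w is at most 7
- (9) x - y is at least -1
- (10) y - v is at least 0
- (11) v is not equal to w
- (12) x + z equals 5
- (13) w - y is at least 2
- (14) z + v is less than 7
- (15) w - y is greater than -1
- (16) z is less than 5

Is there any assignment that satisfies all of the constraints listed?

Constraints 1, 2, 10, and 13 give v − x ≥ 1, x − w ≥ -1, w − y ≥ 2, y − v ≥ 0.
Adding all 4 inequalities: the left sides telescope to 0, and the right sides sum to 1 + (-1) + 2 + 0 = 2. So 0 ≥ 2, which is false.

Unsatisfiable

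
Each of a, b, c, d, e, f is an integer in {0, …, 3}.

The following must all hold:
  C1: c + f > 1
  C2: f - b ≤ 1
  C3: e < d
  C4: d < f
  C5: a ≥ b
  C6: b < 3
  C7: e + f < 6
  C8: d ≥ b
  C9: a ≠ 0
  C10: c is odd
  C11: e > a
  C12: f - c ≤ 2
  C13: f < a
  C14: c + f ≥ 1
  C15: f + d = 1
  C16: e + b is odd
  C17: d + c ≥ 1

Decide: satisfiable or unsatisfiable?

Unsatisfiable

Constraints 3, 4, 11, and 13 give a < e, e < d, d < f, f < a. Chaining: a < e < d < f < a, which forces a < a — impossible.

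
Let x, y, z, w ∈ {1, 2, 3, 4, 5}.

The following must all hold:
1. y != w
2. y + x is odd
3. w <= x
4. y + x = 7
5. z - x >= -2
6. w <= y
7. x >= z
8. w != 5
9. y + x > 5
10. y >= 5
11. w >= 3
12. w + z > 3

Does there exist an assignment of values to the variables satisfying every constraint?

Unsatisfiable

From constraint 10: y ≥ 5. From constraints 3 and 11: x ≥ w ≥ 3. Hence y + x ≥ 8. But constraint 4 requires y + x = 7, and 7 < 8. Contradiction.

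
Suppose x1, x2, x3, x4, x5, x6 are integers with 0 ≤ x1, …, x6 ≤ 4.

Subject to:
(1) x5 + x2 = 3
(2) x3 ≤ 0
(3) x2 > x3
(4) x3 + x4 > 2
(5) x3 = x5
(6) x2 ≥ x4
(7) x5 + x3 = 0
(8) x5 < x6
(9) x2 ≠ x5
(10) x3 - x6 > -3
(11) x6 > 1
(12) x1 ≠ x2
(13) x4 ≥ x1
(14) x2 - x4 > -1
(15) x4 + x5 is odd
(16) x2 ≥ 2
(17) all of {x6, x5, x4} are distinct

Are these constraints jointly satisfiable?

Satisfiable

Try x1 = 0, x2 = 3, x3 = 0, x4 = 3, x5 = 0, x6 = 2.
Check constraint 1: x5 + x2 = 3; constraint 4: x3 + x4 = 3. The remaining constraints are straightforward to verify.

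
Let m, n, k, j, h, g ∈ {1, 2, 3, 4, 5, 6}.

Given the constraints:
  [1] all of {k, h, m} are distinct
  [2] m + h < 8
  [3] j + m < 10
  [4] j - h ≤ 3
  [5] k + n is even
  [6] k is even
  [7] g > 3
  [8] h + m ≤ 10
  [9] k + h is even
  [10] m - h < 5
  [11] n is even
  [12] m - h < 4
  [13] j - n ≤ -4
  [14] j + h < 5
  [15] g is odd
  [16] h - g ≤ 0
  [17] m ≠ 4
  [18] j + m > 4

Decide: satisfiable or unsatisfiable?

Setting (m, n, k, j, h, g) = (5, 6, 4, 2, 2, 5) satisfies everything: constraint 2: m + h = 7; constraint 3: j + m = 7; constraint 4: j - h = 0, and the others follow.

Satisfiable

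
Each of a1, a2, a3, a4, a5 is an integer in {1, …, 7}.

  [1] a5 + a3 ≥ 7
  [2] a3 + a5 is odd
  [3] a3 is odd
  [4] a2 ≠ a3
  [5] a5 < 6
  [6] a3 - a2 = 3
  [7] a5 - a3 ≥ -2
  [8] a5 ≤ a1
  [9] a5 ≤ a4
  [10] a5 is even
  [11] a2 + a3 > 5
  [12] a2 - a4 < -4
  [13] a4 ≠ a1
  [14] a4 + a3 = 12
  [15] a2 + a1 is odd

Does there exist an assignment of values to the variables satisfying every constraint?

Setting (a1, a2, a3, a4, a5) = (5, 2, 5, 7, 4) satisfies everything: constraint 1: a5 + a3 = 9; constraint 6: a3 - a2 = 3; constraint 7: a5 - a3 = -1, and the others follow.

Satisfiable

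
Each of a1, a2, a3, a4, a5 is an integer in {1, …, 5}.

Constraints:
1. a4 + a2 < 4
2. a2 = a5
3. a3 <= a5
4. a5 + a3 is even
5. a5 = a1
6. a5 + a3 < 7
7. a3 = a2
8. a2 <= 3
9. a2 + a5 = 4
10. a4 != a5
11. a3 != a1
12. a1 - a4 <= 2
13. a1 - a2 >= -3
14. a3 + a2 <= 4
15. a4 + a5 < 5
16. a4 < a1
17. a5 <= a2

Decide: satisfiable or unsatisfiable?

Unsatisfiable

From constraints 2, 5, and 7, a3 = a2 = a5 = a1, so a3 = a1. But constraint 11 says a3 ≠ a1. Contradiction.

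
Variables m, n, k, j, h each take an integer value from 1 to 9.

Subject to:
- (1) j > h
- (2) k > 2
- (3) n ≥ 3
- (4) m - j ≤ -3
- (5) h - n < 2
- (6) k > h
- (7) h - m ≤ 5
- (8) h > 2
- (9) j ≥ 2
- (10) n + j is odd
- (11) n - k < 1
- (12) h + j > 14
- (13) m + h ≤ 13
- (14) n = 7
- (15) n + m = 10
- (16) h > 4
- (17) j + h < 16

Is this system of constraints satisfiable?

Satisfiable

The assignment m = 3, n = 7, k = 9, j = 8, h = 7 works:
  constraint 4 holds since m - j = -5.
  constraint 5 holds since h - n = 0.
The rest check out directly.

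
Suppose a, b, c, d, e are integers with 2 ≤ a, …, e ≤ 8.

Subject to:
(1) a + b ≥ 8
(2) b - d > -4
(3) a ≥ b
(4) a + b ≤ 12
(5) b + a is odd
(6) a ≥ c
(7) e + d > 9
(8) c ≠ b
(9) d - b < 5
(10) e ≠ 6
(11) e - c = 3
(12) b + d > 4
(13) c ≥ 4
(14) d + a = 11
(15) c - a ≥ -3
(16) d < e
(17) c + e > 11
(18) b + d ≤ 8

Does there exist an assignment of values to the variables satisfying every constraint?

Try a = 7, b = 2, c = 5, d = 4, e = 8.
Check constraint 1: a + b = 9; constraint 2: b - d = -2; constraint 4: a + b = 9. The remaining constraints are straightforward to verify.

Satisfiable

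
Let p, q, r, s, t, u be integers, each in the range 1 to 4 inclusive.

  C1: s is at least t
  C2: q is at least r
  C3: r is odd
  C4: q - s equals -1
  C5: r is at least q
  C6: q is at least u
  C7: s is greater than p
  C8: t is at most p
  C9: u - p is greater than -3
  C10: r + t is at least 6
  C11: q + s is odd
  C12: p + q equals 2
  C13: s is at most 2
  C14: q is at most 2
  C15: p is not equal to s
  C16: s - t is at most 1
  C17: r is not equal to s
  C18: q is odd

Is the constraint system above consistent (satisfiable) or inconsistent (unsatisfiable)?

Unsatisfiable

From constraints 2 and 14: r ≤ q ≤ 2. From constraints 1 and 13: t ≤ s ≤ 2. Hence r + t ≤ 4. But constraint 10 requires r + t ≥ 6, and 6 > 4. Contradiction.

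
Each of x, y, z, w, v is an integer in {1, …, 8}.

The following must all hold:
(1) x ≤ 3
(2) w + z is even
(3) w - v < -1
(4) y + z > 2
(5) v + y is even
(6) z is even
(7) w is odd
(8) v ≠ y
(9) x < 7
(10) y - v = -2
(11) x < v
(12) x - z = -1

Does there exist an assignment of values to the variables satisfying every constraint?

Unsatisfiable

Constraint 7 makes w odd and constraint 6 makes z even, so w + z must be odd. Constraint 2 says w + z is even — contradiction.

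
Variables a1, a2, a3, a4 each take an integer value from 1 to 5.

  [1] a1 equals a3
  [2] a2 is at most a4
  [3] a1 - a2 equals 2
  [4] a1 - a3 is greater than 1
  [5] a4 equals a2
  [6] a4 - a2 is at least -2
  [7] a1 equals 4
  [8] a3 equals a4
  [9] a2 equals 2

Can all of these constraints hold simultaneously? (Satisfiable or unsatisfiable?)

Unsatisfiable

Constraint 7 fixes a1 = 4 and constraint 9 fixes a2 = 2. Constraints 1, 5, and 8 give a1 = a3 = a4 = a2, so a1 = a2. But 4 ≠ 2 — contradiction.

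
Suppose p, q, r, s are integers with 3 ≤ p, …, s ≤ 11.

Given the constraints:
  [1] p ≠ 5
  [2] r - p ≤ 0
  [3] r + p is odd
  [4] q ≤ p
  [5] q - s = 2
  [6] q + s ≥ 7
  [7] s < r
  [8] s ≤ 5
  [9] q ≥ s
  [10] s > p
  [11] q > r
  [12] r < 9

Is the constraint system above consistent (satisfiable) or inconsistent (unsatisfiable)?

Unsatisfiable

Constraints 4, 7, 10, and 11 give p < s, s < r, r < q, q ≤ p. Chaining: p < s < r < q ≤ p, which forces p < p — impossible.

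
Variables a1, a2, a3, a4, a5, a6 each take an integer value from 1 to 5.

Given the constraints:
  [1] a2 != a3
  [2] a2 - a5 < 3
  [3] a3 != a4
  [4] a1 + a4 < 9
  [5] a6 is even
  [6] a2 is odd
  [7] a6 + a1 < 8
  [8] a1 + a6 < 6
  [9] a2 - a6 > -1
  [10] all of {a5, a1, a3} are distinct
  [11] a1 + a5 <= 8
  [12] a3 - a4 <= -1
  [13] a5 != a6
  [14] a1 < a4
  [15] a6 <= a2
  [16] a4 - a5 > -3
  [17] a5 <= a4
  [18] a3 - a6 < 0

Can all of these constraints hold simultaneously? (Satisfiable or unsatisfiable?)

Setting (a1, a2, a3, a4, a5, a6) = (1, 5, 3, 5, 5, 4) satisfies everything: constraint 2: a2 - a5 = 0; constraint 4: a1 + a4 = 6, and the others follow.

Satisfiable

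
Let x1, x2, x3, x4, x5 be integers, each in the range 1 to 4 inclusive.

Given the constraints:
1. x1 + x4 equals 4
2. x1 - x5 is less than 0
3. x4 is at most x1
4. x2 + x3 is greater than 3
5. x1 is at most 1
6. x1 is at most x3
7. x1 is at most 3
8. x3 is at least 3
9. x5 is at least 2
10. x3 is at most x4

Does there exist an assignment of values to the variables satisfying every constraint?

From constraints 8 and 10: x4 ≥ x3 and x3 ≥ 3, so x4 ≥ 3. From constraints 3 and 5: x4 ≤ x1 and x1 ≤ 1, so x4 ≤ 1. But 1 < 3, so no value of x4 works.

Unsatisfiable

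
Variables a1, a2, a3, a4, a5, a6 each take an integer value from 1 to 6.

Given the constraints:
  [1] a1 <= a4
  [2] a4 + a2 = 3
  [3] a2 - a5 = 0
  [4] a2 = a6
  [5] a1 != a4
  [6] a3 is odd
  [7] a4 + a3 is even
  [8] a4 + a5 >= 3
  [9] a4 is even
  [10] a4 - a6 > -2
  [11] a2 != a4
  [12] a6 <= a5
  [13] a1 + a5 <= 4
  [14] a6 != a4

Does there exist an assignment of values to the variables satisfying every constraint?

Unsatisfiable

Constraint 9 makes a4 even and constraint 6 makes a3 odd, so a4 + a3 must be odd. Constraint 7 says a4 + a3 is even — contradiction.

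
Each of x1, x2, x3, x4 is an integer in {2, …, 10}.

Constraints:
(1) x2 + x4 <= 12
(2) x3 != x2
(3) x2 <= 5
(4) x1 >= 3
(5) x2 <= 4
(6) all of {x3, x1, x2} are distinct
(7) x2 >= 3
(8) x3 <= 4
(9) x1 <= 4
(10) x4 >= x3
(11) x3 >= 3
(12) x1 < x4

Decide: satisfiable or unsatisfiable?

Constraints 4, 5, 7, 8, 9, and 11 confine each of x3, x1, x2 to the 2 values {3, 4}.
Constraint 6 requires all 3 of them to be distinct, but only 2 values are available — impossible by the pigeonhole principle.

Unsatisfiable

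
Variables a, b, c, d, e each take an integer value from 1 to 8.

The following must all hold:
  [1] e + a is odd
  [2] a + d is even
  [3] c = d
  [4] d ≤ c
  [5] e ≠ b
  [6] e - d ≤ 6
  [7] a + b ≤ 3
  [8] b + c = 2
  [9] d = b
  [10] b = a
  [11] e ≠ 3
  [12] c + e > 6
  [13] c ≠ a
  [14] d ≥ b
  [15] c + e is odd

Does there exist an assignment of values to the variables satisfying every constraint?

Unsatisfiable

From constraints 3, 9, and 10, c = d = b = a, so c = a. But constraint 13 says c ≠ a. Contradiction.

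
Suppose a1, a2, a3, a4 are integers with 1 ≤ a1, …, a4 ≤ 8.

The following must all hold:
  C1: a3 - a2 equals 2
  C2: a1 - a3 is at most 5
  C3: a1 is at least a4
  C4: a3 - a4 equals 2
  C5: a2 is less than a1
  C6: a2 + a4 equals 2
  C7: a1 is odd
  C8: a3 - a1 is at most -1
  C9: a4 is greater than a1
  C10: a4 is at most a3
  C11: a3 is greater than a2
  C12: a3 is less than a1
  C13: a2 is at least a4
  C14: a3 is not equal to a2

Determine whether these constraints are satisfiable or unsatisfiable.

Unsatisfiable

Constraints 9, 11, 12, and 13 give a3 < a1, a1 < a4, a4 ≤ a2, a2 < a3. Chaining: a3 < a1 < a4 ≤ a2 < a3, which forces a3 < a3 — impossible.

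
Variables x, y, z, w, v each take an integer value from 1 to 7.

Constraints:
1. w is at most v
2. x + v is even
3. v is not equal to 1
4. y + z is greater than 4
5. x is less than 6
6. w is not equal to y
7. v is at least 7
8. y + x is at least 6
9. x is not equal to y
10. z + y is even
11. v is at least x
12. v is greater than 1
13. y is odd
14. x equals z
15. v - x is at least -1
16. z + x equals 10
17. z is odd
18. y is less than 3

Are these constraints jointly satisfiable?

Satisfiable

Try x = 5, y = 1, z = 5, w = 7, v = 7.
Check constraint 4: y + z = 6; constraint 8: y + x = 6; constraint 15: v - x = 2. The remaining constraints are straightforward to verify.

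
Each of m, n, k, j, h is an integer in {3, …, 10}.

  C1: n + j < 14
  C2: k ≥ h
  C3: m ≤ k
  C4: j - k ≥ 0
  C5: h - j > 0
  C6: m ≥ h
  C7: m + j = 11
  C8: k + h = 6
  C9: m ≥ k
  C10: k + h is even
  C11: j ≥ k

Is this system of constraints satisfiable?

Constraints 2, 4, and 5 give j < h, h ≤ k, k ≤ j. Chaining: j < h ≤ k ≤ j, which forces j < j — impossible.

Unsatisfiable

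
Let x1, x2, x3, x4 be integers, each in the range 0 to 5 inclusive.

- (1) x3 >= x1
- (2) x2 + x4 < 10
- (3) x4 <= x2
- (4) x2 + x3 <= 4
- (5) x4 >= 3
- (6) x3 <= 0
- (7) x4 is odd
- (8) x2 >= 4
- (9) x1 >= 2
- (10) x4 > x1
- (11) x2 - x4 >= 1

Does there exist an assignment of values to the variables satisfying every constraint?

From constraints 3 and 5: x2 ≥ x4 ≥ 3. From constraints 1 and 9: x3 ≥ x1 ≥ 2. Hence x2 + x3 ≥ 5. But constraint 4 requires x2 + x3 ≤ 4, and 4 < 5. Contradiction.

Unsatisfiable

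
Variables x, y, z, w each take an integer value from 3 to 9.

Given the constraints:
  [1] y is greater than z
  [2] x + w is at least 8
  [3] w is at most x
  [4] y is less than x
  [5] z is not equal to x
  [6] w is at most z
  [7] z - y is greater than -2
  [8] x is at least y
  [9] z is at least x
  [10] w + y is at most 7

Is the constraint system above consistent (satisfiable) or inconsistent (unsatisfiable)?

Unsatisfiable

Constraints 1, 4, and 9 give x ≤ z, z < y, y < x. Chaining: x ≤ z < y < x, which forces x < x — impossible.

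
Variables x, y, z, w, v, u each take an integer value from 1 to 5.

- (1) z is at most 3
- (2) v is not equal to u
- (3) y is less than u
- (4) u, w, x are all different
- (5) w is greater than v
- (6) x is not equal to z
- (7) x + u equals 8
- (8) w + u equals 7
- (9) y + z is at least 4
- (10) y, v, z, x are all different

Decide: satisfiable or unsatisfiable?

Satisfiable

Setting (x, y, z, w, v, u) = (3, 4, 2, 2, 1, 5) satisfies everything: constraint 7: x + u = 8; constraint 8: w + u = 7, and the others follow.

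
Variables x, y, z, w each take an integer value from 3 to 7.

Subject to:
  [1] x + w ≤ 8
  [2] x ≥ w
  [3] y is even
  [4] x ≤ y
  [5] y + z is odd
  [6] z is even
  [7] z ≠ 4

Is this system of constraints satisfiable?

Unsatisfiable

Constraint 3 makes y even and constraint 6 makes z even, so y + z must be even. Constraint 5 says y + z is odd — contradiction.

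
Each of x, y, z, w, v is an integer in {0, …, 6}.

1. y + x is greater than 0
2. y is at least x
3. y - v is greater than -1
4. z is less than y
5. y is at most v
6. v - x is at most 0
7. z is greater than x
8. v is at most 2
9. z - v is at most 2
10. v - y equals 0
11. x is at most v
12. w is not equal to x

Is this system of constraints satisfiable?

Unsatisfiable

Constraints 4, 5, 6, and 7 give z < y, y ≤ v, v ≤ x, x < z. Chaining: z < y ≤ v ≤ x < z, which forces z < z — impossible.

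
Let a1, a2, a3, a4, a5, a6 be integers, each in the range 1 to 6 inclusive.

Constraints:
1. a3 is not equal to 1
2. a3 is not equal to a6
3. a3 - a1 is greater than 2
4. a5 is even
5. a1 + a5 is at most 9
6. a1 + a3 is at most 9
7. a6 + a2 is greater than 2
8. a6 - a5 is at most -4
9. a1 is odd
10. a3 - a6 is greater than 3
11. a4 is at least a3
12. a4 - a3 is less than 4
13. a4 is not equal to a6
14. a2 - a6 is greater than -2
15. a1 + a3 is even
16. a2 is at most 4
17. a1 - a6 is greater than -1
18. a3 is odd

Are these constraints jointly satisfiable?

Take a1 = 1, a2 = 2, a3 = 5, a4 = 6, a5 = 6, a6 = 1. Then constraint 3: a3 - a1 = 4; constraint 5: a1 + a5 = 7, and every other listed constraint is also met.

Satisfiable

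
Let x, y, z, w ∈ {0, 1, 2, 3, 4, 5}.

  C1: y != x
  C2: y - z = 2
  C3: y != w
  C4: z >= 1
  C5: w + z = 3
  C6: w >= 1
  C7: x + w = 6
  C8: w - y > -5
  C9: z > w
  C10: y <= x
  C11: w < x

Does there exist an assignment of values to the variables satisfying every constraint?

Satisfiable

Take x = 5, y = 4, z = 2, w = 1. Then constraint 2: y - z = 2; constraint 5: w + z = 3; constraint 7: x + w = 6, and every other listed constraint is also met.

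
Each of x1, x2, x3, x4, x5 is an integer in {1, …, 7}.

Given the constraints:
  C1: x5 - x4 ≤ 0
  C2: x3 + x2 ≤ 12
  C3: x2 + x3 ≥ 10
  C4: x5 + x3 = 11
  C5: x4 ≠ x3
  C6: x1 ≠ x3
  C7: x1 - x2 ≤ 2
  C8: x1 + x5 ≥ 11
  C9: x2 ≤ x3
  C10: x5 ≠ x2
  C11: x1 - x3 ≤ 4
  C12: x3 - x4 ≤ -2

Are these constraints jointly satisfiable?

Satisfiable

Take x1 = 7, x2 = 5, x3 = 5, x4 = 7, x5 = 6. Then constraint 1: x5 - x4 = -1; constraint 2: x3 + x2 = 10; constraint 3: x2 + x3 = 10, and every other listed constraint is also met.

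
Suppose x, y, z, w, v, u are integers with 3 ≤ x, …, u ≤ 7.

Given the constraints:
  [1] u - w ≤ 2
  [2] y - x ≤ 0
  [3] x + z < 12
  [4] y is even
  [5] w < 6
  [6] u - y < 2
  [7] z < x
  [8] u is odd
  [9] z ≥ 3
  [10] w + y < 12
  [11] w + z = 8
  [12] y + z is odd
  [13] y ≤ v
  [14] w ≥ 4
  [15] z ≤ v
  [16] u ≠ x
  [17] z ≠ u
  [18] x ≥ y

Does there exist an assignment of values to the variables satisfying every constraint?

Satisfiable

Setting (x, y, z, w, v, u) = (6, 4, 3, 5, 6, 5) satisfies everything: constraint 1: u - w = 0; constraint 2: y - x = -2, and the others follow.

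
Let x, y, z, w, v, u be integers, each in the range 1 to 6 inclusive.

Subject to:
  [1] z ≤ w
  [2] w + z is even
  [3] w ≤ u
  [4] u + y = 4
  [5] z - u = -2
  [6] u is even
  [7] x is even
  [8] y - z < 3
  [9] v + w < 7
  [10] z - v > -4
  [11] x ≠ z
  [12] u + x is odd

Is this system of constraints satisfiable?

Unsatisfiable

Constraint 6 makes u even and constraint 7 makes x even, so u + x must be even. Constraint 12 says u + x is odd — contradiction.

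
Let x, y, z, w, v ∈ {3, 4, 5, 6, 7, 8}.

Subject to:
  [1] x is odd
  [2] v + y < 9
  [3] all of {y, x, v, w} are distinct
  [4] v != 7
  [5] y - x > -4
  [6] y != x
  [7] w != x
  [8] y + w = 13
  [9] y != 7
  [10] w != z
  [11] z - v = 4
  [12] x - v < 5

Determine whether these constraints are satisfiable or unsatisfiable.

Satisfiable

Setting (x, y, z, w, v) = (7, 5, 7, 8, 3) satisfies everything: constraint 2: v + y = 8; constraint 5: y - x = -2, and the others follow.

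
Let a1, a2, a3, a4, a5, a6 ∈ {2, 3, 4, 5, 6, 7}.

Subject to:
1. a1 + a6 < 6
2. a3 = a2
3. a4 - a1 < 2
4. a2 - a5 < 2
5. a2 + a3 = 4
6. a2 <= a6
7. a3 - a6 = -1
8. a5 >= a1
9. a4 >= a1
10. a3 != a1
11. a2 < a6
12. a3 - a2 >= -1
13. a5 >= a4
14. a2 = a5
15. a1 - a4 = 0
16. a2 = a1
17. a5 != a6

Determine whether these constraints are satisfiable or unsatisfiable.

From constraints 2 and 16, a3 = a2 = a1, so a3 = a1. But constraint 10 says a3 ≠ a1. Contradiction.

Unsatisfiable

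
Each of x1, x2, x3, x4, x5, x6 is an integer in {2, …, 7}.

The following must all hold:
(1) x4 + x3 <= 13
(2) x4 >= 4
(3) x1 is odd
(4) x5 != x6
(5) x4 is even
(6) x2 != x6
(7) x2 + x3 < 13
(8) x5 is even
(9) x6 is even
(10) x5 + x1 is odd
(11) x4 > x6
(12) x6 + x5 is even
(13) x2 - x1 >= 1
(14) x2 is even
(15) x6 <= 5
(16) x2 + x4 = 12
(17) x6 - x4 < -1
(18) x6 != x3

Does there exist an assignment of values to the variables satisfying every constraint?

Try x1 = 5, x2 = 6, x3 = 4, x4 = 6, x5 = 4, x6 = 2.
Check constraint 1: x4 + x3 = 10; constraint 7: x2 + x3 = 10; constraint 13: x2 - x1 = 1. The remaining constraints are straightforward to verify.

Satisfiable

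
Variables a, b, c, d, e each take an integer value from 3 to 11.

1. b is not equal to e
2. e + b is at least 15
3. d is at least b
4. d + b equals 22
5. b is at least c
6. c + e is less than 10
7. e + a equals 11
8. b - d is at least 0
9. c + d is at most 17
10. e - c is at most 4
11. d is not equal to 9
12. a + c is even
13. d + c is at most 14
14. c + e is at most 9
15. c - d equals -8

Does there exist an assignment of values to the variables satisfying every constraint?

Satisfiable

Setting (a, b, c, d, e) = (7, 11, 3, 11, 4) satisfies everything: constraint 2: e + b = 15; constraint 4: d + b = 22, and the others follow.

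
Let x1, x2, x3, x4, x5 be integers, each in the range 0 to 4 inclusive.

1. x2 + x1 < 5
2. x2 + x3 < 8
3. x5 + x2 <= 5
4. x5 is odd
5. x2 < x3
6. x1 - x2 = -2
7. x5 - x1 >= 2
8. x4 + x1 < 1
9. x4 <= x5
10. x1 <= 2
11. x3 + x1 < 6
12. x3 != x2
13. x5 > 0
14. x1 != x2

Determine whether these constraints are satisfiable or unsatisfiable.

Try x1 = 0, x2 = 2, x3 = 3, x4 = 0, x5 = 3.
Check constraint 1: x2 + x1 = 2; constraint 2: x2 + x3 = 5. The remaining constraints are straightforward to verify.

Satisfiable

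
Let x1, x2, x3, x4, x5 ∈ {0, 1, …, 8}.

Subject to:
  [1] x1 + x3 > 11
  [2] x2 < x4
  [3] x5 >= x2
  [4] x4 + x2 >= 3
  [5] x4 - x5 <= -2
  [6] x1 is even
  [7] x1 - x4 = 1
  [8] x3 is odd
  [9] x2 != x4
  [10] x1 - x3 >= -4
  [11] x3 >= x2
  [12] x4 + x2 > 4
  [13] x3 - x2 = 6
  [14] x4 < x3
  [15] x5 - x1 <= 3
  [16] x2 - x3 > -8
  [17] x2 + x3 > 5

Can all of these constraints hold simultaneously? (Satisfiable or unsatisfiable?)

Satisfiable

Try x1 = 6, x2 = 1, x3 = 7, x4 = 5, x5 = 7.
Check constraint 1: x1 + x3 = 13; constraint 4: x4 + x2 = 6. The remaining constraints are straightforward to verify.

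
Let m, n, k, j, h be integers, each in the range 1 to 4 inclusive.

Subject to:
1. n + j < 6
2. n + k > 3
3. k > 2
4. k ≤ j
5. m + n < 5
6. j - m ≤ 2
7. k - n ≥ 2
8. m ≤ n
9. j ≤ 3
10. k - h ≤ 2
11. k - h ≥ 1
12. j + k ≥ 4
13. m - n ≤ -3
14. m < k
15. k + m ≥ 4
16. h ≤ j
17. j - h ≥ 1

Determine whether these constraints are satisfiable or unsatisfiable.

Constraints 6, 7, 10, 13, and 17 give m − j ≥ -2, j − h ≥ 1, h − k ≥ -2, k − n ≥ 2, n − m ≥ 3.
Adding all 5 inequalities: the left sides telescope to 0, and the right sides sum to (-2) + 1 + (-2) + 2 + 3 = 2. So 0 ≥ 2, which is false.

Unsatisfiable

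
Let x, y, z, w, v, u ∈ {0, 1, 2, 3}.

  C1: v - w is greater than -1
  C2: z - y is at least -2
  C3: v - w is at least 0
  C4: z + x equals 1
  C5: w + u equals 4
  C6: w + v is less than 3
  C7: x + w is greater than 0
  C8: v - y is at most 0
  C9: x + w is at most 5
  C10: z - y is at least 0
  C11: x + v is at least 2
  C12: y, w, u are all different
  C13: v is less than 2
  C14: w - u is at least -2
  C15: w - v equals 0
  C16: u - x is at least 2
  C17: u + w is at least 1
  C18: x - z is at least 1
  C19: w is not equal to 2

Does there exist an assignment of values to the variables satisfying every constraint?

Unsatisfiable

Constraints 3, 8, 10, 14, 16, and 18 give u − x ≥ 2, x − z ≥ 1, z − y ≥ 0, y − v ≥ 0, v − w ≥ 0, w − u ≥ -2.
Adding all 6 inequalities: the left sides telescope to 0, and the right sides sum to 2 + 1 + 0 + 0 + 0 + (-2) = 1. So 0 ≥ 1, which is false.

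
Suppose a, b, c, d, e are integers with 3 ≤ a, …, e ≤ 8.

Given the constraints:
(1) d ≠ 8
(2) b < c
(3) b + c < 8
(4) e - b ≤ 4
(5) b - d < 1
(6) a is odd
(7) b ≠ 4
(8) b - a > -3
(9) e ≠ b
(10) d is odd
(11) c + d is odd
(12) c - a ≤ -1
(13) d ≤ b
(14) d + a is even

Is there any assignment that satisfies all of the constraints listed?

Satisfiable

Try a = 5, b = 3, c = 4, d = 3, e = 4.
Check constraint 3: b + c = 7; constraint 4: e - b = 1. The remaining constraints are straightforward to verify.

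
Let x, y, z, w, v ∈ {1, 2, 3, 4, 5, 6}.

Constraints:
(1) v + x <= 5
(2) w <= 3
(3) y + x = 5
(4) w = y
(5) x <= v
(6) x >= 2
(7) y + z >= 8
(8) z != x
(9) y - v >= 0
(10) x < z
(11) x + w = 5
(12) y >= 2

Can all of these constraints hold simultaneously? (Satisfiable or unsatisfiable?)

Satisfiable

One satisfying assignment is x = 2, y = 3, z = 6, w = 3, v = 3.
For the less obvious constraints — constraint 1: v + x = 5; constraint 3: y + x = 5 — and the others hold by inspection.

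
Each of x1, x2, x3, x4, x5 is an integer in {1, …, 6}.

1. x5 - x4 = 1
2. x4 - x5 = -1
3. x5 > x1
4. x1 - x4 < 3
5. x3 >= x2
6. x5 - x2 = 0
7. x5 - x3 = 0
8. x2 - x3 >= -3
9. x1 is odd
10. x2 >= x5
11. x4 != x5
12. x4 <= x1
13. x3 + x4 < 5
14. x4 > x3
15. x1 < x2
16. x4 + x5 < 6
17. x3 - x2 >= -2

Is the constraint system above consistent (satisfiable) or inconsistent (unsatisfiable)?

Constraints 3, 5, 10, 12, and 14 give x3 < x4, x4 ≤ x1, x1 < x5, x5 ≤ x2, x2 ≤ x3. Chaining: x3 < x4 ≤ x1 < x5 ≤ x2 ≤ x3, which forces x3 < x3 — impossible.

Unsatisfiable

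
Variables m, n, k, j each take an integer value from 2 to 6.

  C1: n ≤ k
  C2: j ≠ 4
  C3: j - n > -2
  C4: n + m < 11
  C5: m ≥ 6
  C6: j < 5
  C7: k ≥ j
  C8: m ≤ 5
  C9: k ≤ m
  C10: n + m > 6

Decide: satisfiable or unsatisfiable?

Unsatisfiable

From constraint 5: m ≥ 6. From constraint 8: m ≤ 5. But 5 < 6, so no value of m works.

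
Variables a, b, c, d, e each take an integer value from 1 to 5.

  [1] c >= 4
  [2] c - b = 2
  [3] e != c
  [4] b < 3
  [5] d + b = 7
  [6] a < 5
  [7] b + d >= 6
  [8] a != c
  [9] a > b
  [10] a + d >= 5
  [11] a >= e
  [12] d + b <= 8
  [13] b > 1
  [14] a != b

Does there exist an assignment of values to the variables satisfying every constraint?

Satisfiable

The assignment a = 3, b = 2, c = 4, d = 5, e = 3 works:
  constraint 2 holds since c - b = 2.
  constraint 5 holds since d + b = 7.
  constraint 7 holds since b + d = 7.
The rest check out directly.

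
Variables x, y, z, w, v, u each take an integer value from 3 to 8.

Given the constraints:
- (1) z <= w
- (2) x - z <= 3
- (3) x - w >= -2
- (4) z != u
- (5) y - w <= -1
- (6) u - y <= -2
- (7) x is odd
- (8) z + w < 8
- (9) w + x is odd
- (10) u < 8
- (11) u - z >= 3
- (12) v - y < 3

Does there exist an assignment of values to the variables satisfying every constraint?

Constraints 2, 3, 5, 6, and 11 give x − w ≥ -2, w − y ≥ 1, y − u ≥ 2, u − z ≥ 3, z − x ≥ -3.
Adding all 5 inequalities: the left sides telescope to 0, and the right sides sum to (-2) + 1 + 2 + 3 + (-3) = 1. So 0 ≥ 1, which is false.

Unsatisfiable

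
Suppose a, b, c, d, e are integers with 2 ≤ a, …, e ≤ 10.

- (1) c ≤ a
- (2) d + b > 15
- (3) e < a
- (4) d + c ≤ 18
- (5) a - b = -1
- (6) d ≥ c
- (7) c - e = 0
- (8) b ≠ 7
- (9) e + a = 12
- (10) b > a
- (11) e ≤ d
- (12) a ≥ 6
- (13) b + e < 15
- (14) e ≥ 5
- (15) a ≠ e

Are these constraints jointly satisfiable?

One satisfying assignment is a = 7, b = 8, c = 5, d = 10, e = 5.
For the less obvious constraints — constraint 2: d + b = 18; constraint 4: d + c = 15 — and the others hold by inspection.

Satisfiable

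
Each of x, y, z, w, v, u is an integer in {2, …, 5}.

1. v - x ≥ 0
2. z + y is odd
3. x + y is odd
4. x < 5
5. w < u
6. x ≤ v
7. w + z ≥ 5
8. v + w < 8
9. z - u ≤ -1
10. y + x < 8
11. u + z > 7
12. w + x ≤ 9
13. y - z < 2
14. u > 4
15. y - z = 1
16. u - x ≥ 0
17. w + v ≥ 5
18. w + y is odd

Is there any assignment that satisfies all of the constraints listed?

Satisfiable

Setting (x, y, z, w, v, u) = (2, 5, 4, 4, 3, 5) satisfies everything: constraint 1: v - x = 1; constraint 7: w + z = 8; constraint 8: v + w = 7, and the others follow.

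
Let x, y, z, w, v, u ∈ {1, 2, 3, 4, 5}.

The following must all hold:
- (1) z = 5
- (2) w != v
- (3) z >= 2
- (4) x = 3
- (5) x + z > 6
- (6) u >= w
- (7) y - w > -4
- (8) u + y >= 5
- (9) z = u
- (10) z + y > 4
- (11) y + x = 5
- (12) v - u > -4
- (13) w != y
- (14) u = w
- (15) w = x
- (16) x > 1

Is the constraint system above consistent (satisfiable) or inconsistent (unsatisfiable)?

Constraint 1 fixes z = 5 and constraint 4 fixes x = 3. Constraints 9, 14, and 15 give z = u = w = x, so z = x. But 5 ≠ 3 — contradiction.

Unsatisfiable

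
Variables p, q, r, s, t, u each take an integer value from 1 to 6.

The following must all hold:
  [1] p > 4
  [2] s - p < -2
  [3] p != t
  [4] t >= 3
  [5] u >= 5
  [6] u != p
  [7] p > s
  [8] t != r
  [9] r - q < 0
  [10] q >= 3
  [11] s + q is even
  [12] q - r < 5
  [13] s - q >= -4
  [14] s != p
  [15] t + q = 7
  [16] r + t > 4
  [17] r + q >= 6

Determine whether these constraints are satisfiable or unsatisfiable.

Try p = 6, q = 4, r = 2, s = 2, t = 3, u = 5.
Check constraint 2: s - p = -4; constraint 9: r - q = -2; constraint 12: q - r = 2. The remaining constraints are straightforward to verify.

Satisfiable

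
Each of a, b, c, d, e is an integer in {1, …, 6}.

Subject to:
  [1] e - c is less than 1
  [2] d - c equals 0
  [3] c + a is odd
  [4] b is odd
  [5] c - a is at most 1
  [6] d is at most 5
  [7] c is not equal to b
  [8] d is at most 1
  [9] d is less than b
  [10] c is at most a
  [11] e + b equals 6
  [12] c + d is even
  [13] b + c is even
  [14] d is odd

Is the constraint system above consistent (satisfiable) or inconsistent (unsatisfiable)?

Try a = 2, b = 5, c = 1, d = 1, e = 1.
Check constraint 1: e - c = 0; constraint 2: d - c = 0. The remaining constraints are straightforward to verify.

Satisfiable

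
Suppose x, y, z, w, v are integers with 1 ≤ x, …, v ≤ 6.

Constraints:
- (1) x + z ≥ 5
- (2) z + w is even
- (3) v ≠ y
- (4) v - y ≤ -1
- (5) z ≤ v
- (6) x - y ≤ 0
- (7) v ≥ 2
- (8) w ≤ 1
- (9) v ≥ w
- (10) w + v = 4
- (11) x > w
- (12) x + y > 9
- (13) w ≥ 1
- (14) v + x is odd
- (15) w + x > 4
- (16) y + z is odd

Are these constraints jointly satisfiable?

The assignment x = 6, y = 6, z = 1, w = 1, v = 3 works:
  constraint 1 holds since x + z = 7.
  constraint 4 holds since v - y = -3.
  constraint 6 holds since x - y = 0.
The rest check out directly.

Satisfiable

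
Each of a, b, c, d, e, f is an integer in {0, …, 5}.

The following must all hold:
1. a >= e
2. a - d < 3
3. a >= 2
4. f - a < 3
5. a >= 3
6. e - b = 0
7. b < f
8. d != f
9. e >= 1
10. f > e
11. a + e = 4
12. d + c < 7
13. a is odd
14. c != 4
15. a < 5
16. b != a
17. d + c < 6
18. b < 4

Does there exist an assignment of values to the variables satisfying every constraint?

Satisfiable

The assignment a = 3, b = 1, c = 3, d = 1, e = 1, f = 3 works:
  constraint 2 holds since a - d = 2.
  constraint 4 holds since f - a = 0.
The rest check out directly.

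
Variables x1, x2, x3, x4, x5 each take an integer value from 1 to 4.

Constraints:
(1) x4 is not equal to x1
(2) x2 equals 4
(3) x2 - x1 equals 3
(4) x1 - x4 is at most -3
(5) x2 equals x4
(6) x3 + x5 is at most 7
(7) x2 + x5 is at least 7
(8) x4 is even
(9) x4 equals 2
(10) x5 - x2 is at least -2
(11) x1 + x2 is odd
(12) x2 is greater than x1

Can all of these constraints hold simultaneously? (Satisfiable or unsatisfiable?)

Unsatisfiable

Constraint 2 fixes x2 = 4 and constraint 9 fixes x4 = 2, but constraint 5 requires x2 = x4. Since 4 ≠ 2, contradiction.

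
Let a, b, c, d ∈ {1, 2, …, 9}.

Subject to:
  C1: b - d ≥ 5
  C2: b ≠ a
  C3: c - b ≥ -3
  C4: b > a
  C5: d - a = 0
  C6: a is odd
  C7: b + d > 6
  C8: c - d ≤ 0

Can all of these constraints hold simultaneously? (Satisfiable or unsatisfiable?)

Constraints 1, 3, and 8 give c − b ≥ -3, b − d ≥ 5, d − c ≥ 0.
Adding all 3 inequalities: the left sides telescope to 0, and the right sides sum to (-3) + 5 + 0 = 2. So 0 ≥ 2, which is false.

Unsatisfiable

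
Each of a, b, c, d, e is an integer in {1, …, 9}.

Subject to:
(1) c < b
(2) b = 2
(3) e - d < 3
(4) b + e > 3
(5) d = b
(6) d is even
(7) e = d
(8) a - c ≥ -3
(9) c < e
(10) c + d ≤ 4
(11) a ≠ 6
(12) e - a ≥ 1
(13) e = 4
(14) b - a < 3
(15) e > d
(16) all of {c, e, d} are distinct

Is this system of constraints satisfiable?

Unsatisfiable

Constraint 13 fixes e = 4 and constraint 2 fixes b = 2. Constraints 5 and 7 give e = d = b, so e = b. But 4 ≠ 2 — contradiction.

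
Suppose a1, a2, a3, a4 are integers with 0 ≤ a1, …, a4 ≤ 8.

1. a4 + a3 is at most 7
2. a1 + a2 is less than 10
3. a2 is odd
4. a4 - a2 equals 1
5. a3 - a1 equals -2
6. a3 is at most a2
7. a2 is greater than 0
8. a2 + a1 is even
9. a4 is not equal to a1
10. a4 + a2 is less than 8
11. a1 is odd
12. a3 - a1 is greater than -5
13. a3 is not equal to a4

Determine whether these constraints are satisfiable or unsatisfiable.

Try a1 = 5, a2 = 3, a3 = 3, a4 = 4.
Check constraint 1: a4 + a3 = 7; constraint 2: a1 + a2 = 8; constraint 4: a4 - a2 = 1. The remaining constraints are straightforward to verify.

Satisfiable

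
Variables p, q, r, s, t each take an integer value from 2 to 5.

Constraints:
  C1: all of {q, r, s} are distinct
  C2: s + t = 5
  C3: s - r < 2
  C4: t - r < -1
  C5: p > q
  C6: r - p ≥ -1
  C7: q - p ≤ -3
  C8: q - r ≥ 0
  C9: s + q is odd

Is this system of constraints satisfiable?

Unsatisfiable

Constraints 6, 7, and 8 give q − r ≥ 0, r − p ≥ -1, p − q ≥ 3.
Adding all 3 inequalities: the left sides telescope to 0, and the right sides sum to 0 + (-1) + 3 = 2. So 0 ≥ 2, which is false.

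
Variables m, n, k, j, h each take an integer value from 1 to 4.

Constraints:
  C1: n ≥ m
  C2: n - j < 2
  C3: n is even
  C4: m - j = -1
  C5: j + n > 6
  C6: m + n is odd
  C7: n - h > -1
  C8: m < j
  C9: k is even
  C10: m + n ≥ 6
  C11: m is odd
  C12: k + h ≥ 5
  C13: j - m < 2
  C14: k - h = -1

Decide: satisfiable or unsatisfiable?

Satisfiable

Try m = 3, n = 4, k = 2, j = 4, h = 3.
Check constraint 2: n - j = 0; constraint 4: m - j = -1; constraint 5: j + n = 8. The remaining constraints are straightforward to verify.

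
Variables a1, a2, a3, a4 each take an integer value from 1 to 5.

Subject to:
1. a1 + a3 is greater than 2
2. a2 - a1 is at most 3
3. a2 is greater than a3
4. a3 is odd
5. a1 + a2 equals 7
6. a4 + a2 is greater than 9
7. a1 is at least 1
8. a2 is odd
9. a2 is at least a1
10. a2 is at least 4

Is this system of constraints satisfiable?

The assignment a1 = 2, a2 = 5, a3 = 1, a4 = 5 works:
  constraint 1 holds since a1 + a3 = 3.
  constraint 2 holds since a2 - a1 = 3.
  constraint 5 holds since a1 + a2 = 7.
The rest check out directly.

Satisfiable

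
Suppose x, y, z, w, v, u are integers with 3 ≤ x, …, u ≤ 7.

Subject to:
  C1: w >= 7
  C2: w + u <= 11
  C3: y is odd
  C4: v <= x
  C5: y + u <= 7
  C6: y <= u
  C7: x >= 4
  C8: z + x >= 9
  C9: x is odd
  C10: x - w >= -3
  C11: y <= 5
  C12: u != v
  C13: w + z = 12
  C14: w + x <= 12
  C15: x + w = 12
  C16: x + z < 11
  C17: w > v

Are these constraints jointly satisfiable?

Try x = 5, y = 3, z = 5, w = 7, v = 5, u = 4.
Check constraint 2: w + u = 11; constraint 5: y + u = 7. The remaining constraints are straightforward to verify.

Satisfiable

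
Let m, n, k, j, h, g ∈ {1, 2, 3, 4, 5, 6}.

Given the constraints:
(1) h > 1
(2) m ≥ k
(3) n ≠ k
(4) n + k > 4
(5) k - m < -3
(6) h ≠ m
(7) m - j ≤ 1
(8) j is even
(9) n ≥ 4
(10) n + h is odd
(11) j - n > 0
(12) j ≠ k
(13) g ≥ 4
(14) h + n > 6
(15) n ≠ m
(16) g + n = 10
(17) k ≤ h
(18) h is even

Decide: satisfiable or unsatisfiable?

Satisfiable

The assignment m = 6, n = 5, k = 1, j = 6, h = 2, g = 5 works:
  constraint 4 holds since n + k = 6.
  constraint 5 holds since k - m = -5.
  constraint 7 holds since m - j = 0.
The rest check out directly.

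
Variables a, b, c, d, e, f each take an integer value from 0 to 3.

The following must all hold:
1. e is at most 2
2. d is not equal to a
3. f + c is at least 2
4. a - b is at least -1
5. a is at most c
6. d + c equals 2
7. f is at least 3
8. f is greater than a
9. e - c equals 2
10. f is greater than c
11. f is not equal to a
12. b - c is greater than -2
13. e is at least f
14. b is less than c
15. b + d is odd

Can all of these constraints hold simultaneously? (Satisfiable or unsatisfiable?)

Unsatisfiable

From constraints 7 and 13: e ≥ f and f ≥ 3, so e ≥ 3. From constraint 1: e ≤ 2. But 2 < 3, so no value of e works.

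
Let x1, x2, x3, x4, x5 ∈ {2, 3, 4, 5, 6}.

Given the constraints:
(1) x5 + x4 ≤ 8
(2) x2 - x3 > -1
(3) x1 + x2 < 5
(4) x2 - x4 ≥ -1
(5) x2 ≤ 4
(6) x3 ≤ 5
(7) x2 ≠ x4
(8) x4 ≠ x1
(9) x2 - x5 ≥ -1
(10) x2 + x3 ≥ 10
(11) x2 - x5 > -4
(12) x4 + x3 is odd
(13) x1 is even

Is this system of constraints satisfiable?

Unsatisfiable

From constraint 5: x2 ≤ 4. From constraint 6: x3 ≤ 5. Hence x2 + x3 ≤ 9. But constraint 10 requires x2 + x3 ≥ 10, and 10 > 9. Contradiction.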